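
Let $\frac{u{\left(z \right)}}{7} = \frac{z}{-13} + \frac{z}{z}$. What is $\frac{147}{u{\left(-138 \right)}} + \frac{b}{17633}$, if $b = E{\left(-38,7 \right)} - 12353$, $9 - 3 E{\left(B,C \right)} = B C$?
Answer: $\frac{807913}{726159} \approx 1.1126$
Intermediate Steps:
$E{\left(B,C \right)} = 3 - \frac{B C}{3}$
$u{\left(z \right)} = 7 - \frac{7 z}{13}$ ($u{\left(z \right)} = 7 \left(\frac{z}{-13} + \frac{z}{z}\right) = 7 \left(z \left(- \frac{1}{13}\right) + 1\right) = 7 \left(- \frac{z}{13} + 1\right) = 7 \left(1 - \frac{z}{13}\right) = 7 - \frac{7 z}{13}$)
$b = - \frac{36784}{3}$ ($b = \left(3 - \left(- \frac{38}{3}\right) 7\right) - 12353 = \left(3 + \frac{266}{3}\right) - 12353 = \frac{275}{3} - 12353 = - \frac{36784}{3} \approx -12261.0$)
$\frac{147}{u{\left(-138 \right)}} + \frac{b}{17633} = \frac{147}{7 - - \frac{966}{13}} - \frac{36784}{3 \cdot 17633} = \frac{147}{7 + \frac{966}{13}} - \frac{3344}{4809} = \frac{147}{\frac{1057}{13}} - \frac{3344}{4809} = 147 \cdot \frac{13}{1057} - \frac{3344}{4809} = \frac{273}{151} - \frac{3344}{4809} = \frac{807913}{726159}$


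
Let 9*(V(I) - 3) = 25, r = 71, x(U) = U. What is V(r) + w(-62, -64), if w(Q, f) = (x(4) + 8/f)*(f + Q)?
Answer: -17369/36 ≈ -482.47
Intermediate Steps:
V(I) = 52/9 (V(I) = 3 + (1/9)*25 = 3 + 25/9 = 52/9)
w(Q, f) = (4 + 8/f)*(Q + f) (w(Q, f) = (4 + 8/f)*(f + Q) = (4 + 8/f)*(Q + f))
V(r) + w(-62, -64) = 52/9 + 4*(2*(-62) - 64*(2 - 62 - 64))/(-64) = 52/9 + 4*(-1/64)*(-124 - 64*(-124)) = 52/9 + 4*(-1/64)*(-124 + 7936) = 52/9 + 4*(-1/64)*7812 = 52/9 - 1953/4 = -17369/36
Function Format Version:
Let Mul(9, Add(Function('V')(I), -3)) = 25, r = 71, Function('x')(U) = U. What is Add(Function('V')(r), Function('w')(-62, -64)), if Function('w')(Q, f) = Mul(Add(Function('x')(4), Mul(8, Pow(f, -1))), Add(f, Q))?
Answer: Rational(-17369, 36) ≈ -482.47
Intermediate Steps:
Function('V')(I) = Rational(52, 9) (Function('V')(I) = Add(3, Mul(Rational(1, 9), 25)) = Add(3, Rational(25, 9)) = Rational(52, 9))
Function('w')(Q, f) = Mul(Add(4, Mul(8, Pow(f, -1))), Add(Q, f)) (Function('w')(Q, f) = Mul(Add(4, Mul(8, Pow(f, -1))), Add(f, Q)) = Mul(Add(4, Mul(8, Pow(f, -1))), Add(Q, f)))
Add(Function('V')(r), Function('w')(-62, -64)) = Add(Rational(52, 9), Mul(4, Pow(-64, -1), Add(Mul(2, -62), Mul(-64, Add(2, -62, -64))))) = Add(Rational(52, 9), Mul(4, Rational(-1, 64), Add(-124, Mul(-64, -124)))) = Add(Rational(52, 9), Mul(4, Rational(-1, 64), Add(-124, 7936))) = Add(Rational(52, 9), Mul(4, Rational(-1, 64), 7812)) = Add(Rational(52, 9), Rational(-1953, 4)) = Rational(-17369, 36)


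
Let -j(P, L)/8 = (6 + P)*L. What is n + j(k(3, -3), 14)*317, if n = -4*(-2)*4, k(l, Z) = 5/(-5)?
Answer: -177488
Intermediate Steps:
k(l, Z) = -1 (k(l, Z) = 5*(-⅕) = -1)
j(P, L) = -8*L*(6 + P) (j(P, L) = -8*(6 + P)*L = -8*L*(6 + P))
n = 32 (n = 8*4 = 32)
n + j(k(3, -3), 14)*317 = 32 - 8*14*(6 - 1)*317 = 32 - 8*14*5*317 = 32 - 560*317 = 32 - 177520 = -177488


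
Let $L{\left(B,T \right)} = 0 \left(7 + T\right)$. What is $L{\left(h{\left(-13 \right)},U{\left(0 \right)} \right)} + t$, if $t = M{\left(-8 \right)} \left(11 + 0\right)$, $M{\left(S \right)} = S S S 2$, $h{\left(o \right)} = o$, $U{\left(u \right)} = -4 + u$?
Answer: $-11264$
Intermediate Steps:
$M{\left(S \right)} = 2 S^{3}$ ($M{\left(S \right)} = S^{2} \cdot 2 S = 2 S^{3}$)
$L{\left(B,T \right)} = 0$
$t = -11264$ ($t = 2 \left(-8\right)^{3} \left(11 + 0\right) = 2 \left(-512\right) 11 = \left(-1024\right) 11 = -11264$)
$L{\left(h{\left(-13 \right)},U{\left(0 \right)} \right)} + t = 0 - 11264 = -11264$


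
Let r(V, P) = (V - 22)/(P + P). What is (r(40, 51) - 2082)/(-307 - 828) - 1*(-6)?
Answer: 151161/19295 ≈ 7.8342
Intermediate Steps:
r(V, P) = (-22 + V)/(2*P) (r(V, P) = (-22 + V)/((2*P)) = (-22 + V)*(1/(2*P)) = (-22 + V)/(2*P))
(r(40, 51) - 2082)/(-307 - 828) - 1*(-6) = ((½)*(-22 + 40)/51 - 2082)/(-307 - 828) - 1*(-6) = ((½)*(1/51)*18 - 2082)/(-1135) + 6 = (3/17 - 2082)*(-1/1135) + 6 = -35391/17*(-1/1135) + 6 = 35391/19295 + 6 = 151161/19295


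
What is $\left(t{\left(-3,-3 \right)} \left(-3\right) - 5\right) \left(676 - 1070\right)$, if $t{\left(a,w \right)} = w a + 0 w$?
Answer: $12608$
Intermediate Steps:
$t{\left(a,w \right)} = a w$ ($t{\left(a,w \right)} = a w + 0 = a w$)
$\left(t{\left(-3,-3 \right)} \left(-3\right) - 5\right) \left(676 - 1070\right) = \left(\left(-3\right) \left(-3\right) \left(-3\right) - 5\right) \left(676 - 1070\right) = \left(9 \left(-3\right) - 5\right) \left(-394\right) = \left(-27 - 5\right) \left(-394\right) = \left(-32\right) \left(-394\right) = 12608$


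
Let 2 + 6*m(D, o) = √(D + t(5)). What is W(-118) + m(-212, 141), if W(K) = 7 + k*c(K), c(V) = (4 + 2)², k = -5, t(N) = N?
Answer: -520/3 + I*√23/2 ≈ -173.33 + 2.3979*I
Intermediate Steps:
c(V) = 36 (c(V) = 6² = 36)
W(K) = -173 (W(K) = 7 - 5*36 = 7 - 180 = -173)
m(D, o) = -⅓ + √(5 + D)/6 (m(D, o) = -⅓ + √(D + 5)/6 = -⅓ + √(5 + D)/6)
W(-118) + m(-212, 141) = -173 + (-⅓ + √(5 - 212)/6) = -173 + (-⅓ + √(-207)/6) = -173 + (-⅓ + (3*I*√23)/6) = -173 + (-⅓ + I*√23/2) = -520/3 + I*√23/2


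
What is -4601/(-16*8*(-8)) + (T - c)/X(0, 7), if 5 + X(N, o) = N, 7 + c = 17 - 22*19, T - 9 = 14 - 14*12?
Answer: -292317/5120 ≈ -57.093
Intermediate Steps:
T = -145 (T = 9 + (14 - 14*12) = 9 + (14 - 168) = 9 - 154 = -145)
c = -408 (c = -7 + (17 - 22*19) = -7 + (17 - 418) = -7 - 401 = -408)
X(N, o) = -5 + N
-4601/(-16*8*(-8)) + (T - c)/X(0, 7) = -4601/(-16*8*(-8)) + (-145 - 1*(-408))/(-5 + 0) = -4601/((-128*(-8))) + (-145 + 408)/(-5) = -4601/1024 + 263*(-⅕) = -4601*1/1024 - 263/5 = -4601/1024 - 263/5 = -292317/5120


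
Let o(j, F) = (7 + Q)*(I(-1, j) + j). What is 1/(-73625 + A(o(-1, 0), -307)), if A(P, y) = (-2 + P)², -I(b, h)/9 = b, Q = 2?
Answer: -1/68725 ≈ -1.4551e-5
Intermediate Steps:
I(b, h) = -9*b
o(j, F) = 81 + 9*j (o(j, F) = (7 + 2)*(-9*(-1) + j) = 9*(9 + j) = 81 + 9*j)
1/(-73625 + A(o(-1, 0), -307)) = 1/(-73625 + (-2 + (81 + 9*(-1)))²) = 1/(-73625 + (-2 + (81 - 9))²) = 1/(-73625 + (-2 + 72)²) = 1/(-73625 + 70²) = 1/(-73625 + 4900) = 1/(-68725) = -1/68725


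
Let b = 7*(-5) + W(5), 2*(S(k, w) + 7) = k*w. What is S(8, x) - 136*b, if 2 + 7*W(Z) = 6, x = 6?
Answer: 32895/7 ≈ 4699.3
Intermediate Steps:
W(Z) = 4/7 (W(Z) = -2/7 + (⅐)*6 = -2/7 + 6/7 = 4/7)
S(k, w) = -7 + k*w/2 (S(k, w) = -7 + (k*w)/2 = -7 + k*w/2)
b = -241/7 (b = 7*(-5) + 4/7 = -35 + 4/7 = -241/7 ≈ -34.429)
S(8, x) - 136*b = (-7 + (½)*8*6) - 136*(-241/7) = (-7 + 24) + 32776/7 = 17 + 32776/7 = 32895/7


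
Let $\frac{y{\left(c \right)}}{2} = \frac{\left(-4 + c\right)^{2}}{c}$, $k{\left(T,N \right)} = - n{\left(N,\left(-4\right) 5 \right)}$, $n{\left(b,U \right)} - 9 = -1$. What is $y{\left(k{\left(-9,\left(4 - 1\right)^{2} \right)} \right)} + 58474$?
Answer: $58438$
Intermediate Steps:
$n{\left(b,U \right)} = 8$ ($n{\left(b,U \right)} = 9 - 1 = 8$)
$k{\left(T,N \right)} = -8$ ($k{\left(T,N \right)} = \left(-1\right) 8 = -8$)
$y{\left(c \right)} = \frac{2 \left(-4 + c\right)^{2}}{c}$ ($y{\left(c \right)} = 2 \frac{\left(-4 + c\right)^{2}}{c} = \frac{2 \left(-4 + c\right)^{2}}{c}$)
$y{\left(k{\left(-9,\left(4 - 1\right)^{2} \right)} \right)} + 58474 = \frac{2 \left(-4 - 8\right)^{2}}{-8} + 58474 = 2 \left(- \frac{1}{8}\right) \left(-12\right)^{2} + 58474 = 2 \left(- \frac{1}{8}\right) 144 + 58474 = -36 + 58474 = 58438$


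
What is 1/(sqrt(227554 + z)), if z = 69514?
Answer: sqrt(74267)/148534 ≈ 0.0018347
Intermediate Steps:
1/(sqrt(227554 + z)) = 1/(sqrt(227554 + 69514)) = 1/(sqrt(297068)) = 1/(2*sqrt(74267)) = sqrt(74267)/148534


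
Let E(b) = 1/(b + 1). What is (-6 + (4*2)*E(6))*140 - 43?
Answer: -723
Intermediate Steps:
E(b) = 1/(1 + b)
(-6 + (4*2)*E(6))*140 - 43 = (-6 + (4*2)/(1 + 6))*140 - 43 = (-6 + 8/7)*140 - 43 = -34/7*140 - 43 = -680 - 43 = -723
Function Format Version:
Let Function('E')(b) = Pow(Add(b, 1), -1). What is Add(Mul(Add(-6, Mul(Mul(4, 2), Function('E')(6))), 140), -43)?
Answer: -723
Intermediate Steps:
Function('E')(b) = Pow(Add(1, b), -1)
Add(Mul(Add(-6, Mul(Mul(4, 2), Function('E')(6))), 140), -43) = Add(Mul(Add(-6, Mul(Mul(4, 2), Pow(Add(1, 6), -1))), 140), -43) = Add(Mul(Add(-6, Mul(8, Pow(7, -1))), 140), -43) = Add(Mul(Add(-6, Mul(8, Rational(1, 7))), 140), -43) = Add(Mul(Add(-6, Rational(8, 7)), 140), -43) = Add(Mul(Rational(-34, 7), 140), -43) = Add(-680, -43) = -723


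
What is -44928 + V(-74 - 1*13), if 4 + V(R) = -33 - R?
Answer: -44878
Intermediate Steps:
V(R) = -37 - R (V(R) = -4 + (-33 - R) = -37 - R)
-44928 + V(-74 - 1*13) = -44928 + (-37 - (-74 - 1*13)) = -44928 + (-37 - (-74 - 13)) = -44928 + (-37 - 1*(-87)) = -44928 + (-37 + 87) = -44928 + 50 = -44878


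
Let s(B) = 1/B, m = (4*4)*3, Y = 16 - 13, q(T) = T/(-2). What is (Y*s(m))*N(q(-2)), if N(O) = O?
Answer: 1/16 ≈ 0.062500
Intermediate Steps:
q(T) = -T/2 (q(T) = T*(-½) = -T/2)
Y = 3
m = 48 (m = 16*3 = 48)
s(B) = 1/B
(Y*s(m))*N(q(-2)) = (3/48)*(-½*(-2)) = (3*(1/48))*1 = (1/16)*1 = 1/16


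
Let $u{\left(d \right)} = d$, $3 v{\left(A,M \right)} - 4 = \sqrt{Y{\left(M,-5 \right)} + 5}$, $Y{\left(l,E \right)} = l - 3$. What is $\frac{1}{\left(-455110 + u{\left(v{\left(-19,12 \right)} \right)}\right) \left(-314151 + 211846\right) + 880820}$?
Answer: $\frac{41904695667}{1951115021034112244975} + \frac{61383 \sqrt{14}}{3902230042068224489950} \approx 2.1477 \cdot 10^{-11}$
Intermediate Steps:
$Y{\left(l,E \right)} = -3 + l$
$v{\left(A,M \right)} = \frac{4}{3} + \frac{\sqrt{2 + M}}{3}$ ($v{\left(A,M \right)} = \frac{4}{3} + \frac{\sqrt{\left(-3 + M\right) + 5}}{3} = \frac{4}{3} + \frac{\sqrt{2 + M}}{3}$)
$\frac{1}{\left(-455110 + u{\left(v{\left(-19,12 \right)} \right)}\right) \left(-314151 + 211846\right) + 880820} = \frac{1}{\left(-455110 + \left(\frac{4}{3} + \frac{\sqrt{2 + 12}}{3}\right)\right) \left(-314151 + 211846\right) + 880820} = \frac{1}{\left(-455110 + \left(\frac{4}{3} + \frac{\sqrt{14}}{3}\right)\right) \left(-102305\right) + 880820} = \frac{1}{\left(- \frac{1365326}{3} + \frac{\sqrt{14}}{3}\right) \left(-102305\right) + 880820} = \frac{1}{\left(\frac{139679676430}{3} - \frac{102305 \sqrt{14}}{3}\right) + 880820} = \frac{1}{\frac{139682318890}{3} - \frac{102305 \sqrt{14}}{3}}$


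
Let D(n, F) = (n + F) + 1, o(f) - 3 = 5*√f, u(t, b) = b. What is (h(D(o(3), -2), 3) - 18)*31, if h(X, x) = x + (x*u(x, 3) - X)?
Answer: -248 - 155*√3 ≈ -516.47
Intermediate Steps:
o(f) = 3 + 5*√f
D(n, F) = 1 + F + n (D(n, F) = (F + n) + 1 = 1 + F + n)
h(X, x) = -X + 4*x (h(X, x) = x + (x*3 - X) = x + (3*x - X) = x + (-X + 3*x) = -X + 4*x)
(h(D(o(3), -2), 3) - 18)*31 = ((-(1 - 2 + (3 + 5*√3)) + 4*3) - 18)*31 = ((-(2 + 5*√3) + 12) - 18)*31 = (((-2 - 5*√3) + 12) - 18)*31 = ((10 - 5*√3) - 18)*31 = (-8 - 5*√3)*31 = -248 - 155*√3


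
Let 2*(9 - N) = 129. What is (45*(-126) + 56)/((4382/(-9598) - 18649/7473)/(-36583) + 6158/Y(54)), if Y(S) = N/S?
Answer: 136260251420223819/145424384068841165 ≈ 0.93698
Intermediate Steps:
N = -111/2 (N = 9 - ½*129 = 9 - 129/2 = -111/2 ≈ -55.500)
Y(S) = -111/(2*S)
(45*(-126) + 56)/((4382/(-9598) - 18649/7473)/(-36583) + 6158/Y(54)) = (45*(-126) + 56)/((4382/(-9598) - 18649/7473)/(-36583) + 6158/((-111/2/54))) = (-5670 + 56)/((4382*(-1/9598) - 18649*1/7473)*(-1/36583) + 6158/((-111/2*1/54))) = -5614/((-2191/4799 - 18649/7473)*(-1/36583) + 6158/(-37/36)) = -5614/(-105869894/35862927*(-1/36583) + 6158*(-36/37)) = -5614/(105869894/1311973458441 - 221688/37) = -5614/(-290848768137682330/48543017962317) = -5614*(-48543017962317/290848768137682330) = 136260251420223819/145424384068841165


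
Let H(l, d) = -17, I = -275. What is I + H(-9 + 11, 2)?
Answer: -292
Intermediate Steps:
I + H(-9 + 11, 2) = -275 - 17 = -292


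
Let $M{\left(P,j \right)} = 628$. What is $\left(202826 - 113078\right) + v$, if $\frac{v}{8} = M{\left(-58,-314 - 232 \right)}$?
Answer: $94772$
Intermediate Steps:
$v = 5024$ ($v = 8 \cdot 628 = 5024$)
$\left(202826 - 113078\right) + v = \left(202826 - 113078\right) + 5024 = 89748 + 5024 = 94772$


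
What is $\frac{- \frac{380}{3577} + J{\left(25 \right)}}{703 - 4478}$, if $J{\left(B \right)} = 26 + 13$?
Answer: $- \frac{139123}{13503175} \approx -0.010303$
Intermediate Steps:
$J{\left(B \right)} = 39$
$\frac{- \frac{380}{3577} + J{\left(25 \right)}}{703 - 4478} = \frac{- \frac{380}{3577} + 39}{703 - 4478} = \frac{\left(-380\right) \frac{1}{3577} + 39}{-3775} = \left(- \frac{380}{3577} + 39\right) \left(- \frac{1}{3775}\right) = \frac{139123}{3577} \left(- \frac{1}{3775}\right) = - \frac{139123}{13503175}$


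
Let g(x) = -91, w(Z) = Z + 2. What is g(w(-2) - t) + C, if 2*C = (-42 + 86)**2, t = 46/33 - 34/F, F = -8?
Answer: 877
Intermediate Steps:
w(Z) = 2 + Z
t = 745/132 (t = 46/33 - 34/(-8) = 46*(1/33) - 34*(-1/8) = 46/33 + 17/4 = 745/132 ≈ 5.6439)
C = 968 (C = (-42 + 86)**2/2 = (1/2)*44**2 = (1/2)*1936 = 968)
g(w(-2) - t) + C = -91 + 968 = 877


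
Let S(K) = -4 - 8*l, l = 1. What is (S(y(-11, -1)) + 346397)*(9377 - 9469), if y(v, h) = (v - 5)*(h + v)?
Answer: -31867420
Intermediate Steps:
y(v, h) = (-5 + v)*(h + v)
S(K) = -12 (S(K) = -4 - 8*1 = -4 - 8 = -12)
(S(y(-11, -1)) + 346397)*(9377 - 9469) = (-12 + 346397)*(9377 - 9469) = 346385*(-92) = -31867420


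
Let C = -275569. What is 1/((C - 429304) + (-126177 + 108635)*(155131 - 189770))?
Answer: 1/606932465 ≈ 1.6476e-9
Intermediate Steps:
1/((C - 429304) + (-126177 + 108635)*(155131 - 189770)) = 1/((-275569 - 429304) + (-126177 + 108635)*(155131 - 189770)) = 1/(-704873 - 17542*(-34639)) = 1/(-704873 + 607637338) = 1/606932465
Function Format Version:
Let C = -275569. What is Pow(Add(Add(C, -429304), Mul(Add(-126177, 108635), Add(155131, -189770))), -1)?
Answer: Rational(1, 606932465) ≈ 1.6476e-9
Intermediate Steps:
Pow(Add(Add(C, -429304), Mul(Add(-126177, 108635), Add(155131, -189770))), -1) = Pow(Add(Add(-275569, -429304), Mul(Add(-126177, 108635), Add(155131, -189770))), -1) = Pow(Add(-704873, Mul(-17542, -34639)), -1) = Pow(Add(-704873, 607637338), -1) = Pow(606932465, -1) = Rational(1, 606932465)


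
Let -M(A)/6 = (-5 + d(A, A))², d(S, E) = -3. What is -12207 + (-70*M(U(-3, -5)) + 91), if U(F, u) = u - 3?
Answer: 14764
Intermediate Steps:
U(F, u) = -3 + u
M(A) = -384 (M(A) = -6*(-5 - 3)² = -6*(-8)² = -6*64 = -384)
-12207 + (-70*M(U(-3, -5)) + 91) = -12207 + (-70*(-384) + 91) = -12207 + (26880 + 91) = -12207 + 26971 = 14764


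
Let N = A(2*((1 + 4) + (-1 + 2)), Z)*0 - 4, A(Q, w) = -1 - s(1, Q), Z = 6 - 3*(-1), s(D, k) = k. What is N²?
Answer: 16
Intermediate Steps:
Z = 9 (Z = 6 + 3 = 9)
A(Q, w) = -1 - Q
N = -4 (N = (-1 - 2*((1 + 4) + (-1 + 2)))*0 - 4 = (-1 - 2*(5 + 1))*0 - 4 = (-1 - 2*6)*0 - 4 = (-1 - 1*12)*0 - 4 = (-1 - 12)*0 - 4 = -13*0 - 4 = 0 - 4 = -4)
N² = (-4)² = 16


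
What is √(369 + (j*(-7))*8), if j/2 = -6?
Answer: √1041 ≈ 32.265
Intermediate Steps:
j = -12 (j = 2*(-6) = -12)
√(369 + (j*(-7))*8) = √(369 - 12*(-7)*8) = √(369 + 84*8) = √(369 + 672) = √1041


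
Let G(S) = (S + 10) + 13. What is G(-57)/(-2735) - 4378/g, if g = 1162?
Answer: -5967161/1589035 ≈ -3.7552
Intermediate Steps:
G(S) = 23 + S (G(S) = (10 + S) + 13 = 23 + S)
G(-57)/(-2735) - 4378/g = (23 - 57)/(-2735) - 4378/1162 = -34*(-1/2735) - 4378*1/1162 = 34/2735 - 2189/581 = -5967161/1589035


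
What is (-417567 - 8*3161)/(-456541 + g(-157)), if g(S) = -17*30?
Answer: 63265/65293 ≈ 0.96894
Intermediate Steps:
g(S) = -510
(-417567 - 8*3161)/(-456541 + g(-157)) = (-417567 - 8*3161)/(-456541 - 510) = (-417567 - 25288)/(-457051) = -442855*(-1/457051) = 63265/65293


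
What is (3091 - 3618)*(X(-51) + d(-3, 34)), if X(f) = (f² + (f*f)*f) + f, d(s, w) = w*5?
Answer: 68473637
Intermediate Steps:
d(s, w) = 5*w
X(f) = f + f² + f³ (X(f) = (f² + f²*f) + f = (f² + f³) + f = f + f² + f³)
(3091 - 3618)*(X(-51) + d(-3, 34)) = (3091 - 3618)*(-51*(1 - 51 + (-51)²) + 5*34) = -527*(-51*(1 - 51 + 2601) + 170) = -527*(-51*2551 + 170) = -527*(-130101 + 170) = -527*(-129931) = 68473637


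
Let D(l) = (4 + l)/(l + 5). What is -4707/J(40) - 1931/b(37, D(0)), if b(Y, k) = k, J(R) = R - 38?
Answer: -19069/4 ≈ -4767.3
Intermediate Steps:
J(R) = -38 + R
D(l) = (4 + l)/(5 + l)
-4707/J(40) - 1931/b(37, D(0)) = -4707/(-38 + 40) - 1931*(5 + 0)/(4 + 0) = -4707/2 - 1931/(4/5) = -4707*½ - 1931/((⅕)*4) = -4707/2 - 1931/⅘ = -4707/2 - 1931*5/4 = -4707/2 - 9655/4 = -19069/4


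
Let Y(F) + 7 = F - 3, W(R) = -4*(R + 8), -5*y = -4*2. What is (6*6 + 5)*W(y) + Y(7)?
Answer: -7887/5 ≈ -1577.4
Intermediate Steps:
y = 8/5 (y = -(-4)*2/5 = -1/5*(-8) = 8/5 ≈ 1.6000)
W(R) = -32 - 4*R (W(R) = -4*(8 + R) = -32 - 4*R)
Y(F) = -10 + F (Y(F) = -7 + (F - 3) = -7 + (-3 + F) = -10 + F)
(6*6 + 5)*W(y) + Y(7) = (6*6 + 5)*(-32 - 4*8/5) + (-10 + 7) = (36 + 5)*(-32 - 32/5) - 3 = 41*(-192/5) - 3 = -7872/5 - 3 = -7887/5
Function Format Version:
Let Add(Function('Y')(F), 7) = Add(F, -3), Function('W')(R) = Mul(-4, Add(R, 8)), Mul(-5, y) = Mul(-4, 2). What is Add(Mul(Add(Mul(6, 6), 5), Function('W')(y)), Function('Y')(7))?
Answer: Rational(-7887, 5) ≈ -1577.4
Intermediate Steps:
y = Rational(8, 5) (y = Mul(Rational(-1, 5), Mul(-4, 2)) = Mul(Rational(-1, 5), -8) = Rational(8, 5) ≈ 1.6000)
Function('W')(R) = Add(-32, Mul(-4, R)) (Function('W')(R) = Mul(-4, Add(8, R)) = Add(-32, Mul(-4, R)))
Function('Y')(F) = Add(-10, F) (Function('Y')(F) = Add(-7, Add(F, -3)) = Add(-7, Add(-3, F)) = Add(-10, F))
Add(Mul(Add(Mul(6, 6), 5), Function('W')(y)), Function('Y')(7)) = Add(Mul(Add(Mul(6, 6), 5), Add(-32, Mul(-4, Rational(8, 5)))), Add(-10, 7)) = Add(Mul(Add(36, 5), Add(-32, Rational(-32, 5))), -3) = Add(Mul(41, Rational(-192, 5)), -3) = Add(Rational(-7872, 5), -3) = Rational(-7887, 5)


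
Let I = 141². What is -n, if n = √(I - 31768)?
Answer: -I*√11887 ≈ -109.03*I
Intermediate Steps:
I = 19881
n = I*√11887 (n = √(19881 - 31768) = √(-11887) = I*√11887 ≈ 109.03*I)
-n = -I*√11887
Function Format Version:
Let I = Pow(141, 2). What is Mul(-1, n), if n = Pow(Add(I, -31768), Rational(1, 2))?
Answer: Mul(-1, I, Pow(11887, Rational(1, 2))) ≈ Mul(-109.03, I)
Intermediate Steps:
I = 19881
n = Mul(I, Pow(11887, Rational(1, 2))) (n = Pow(Add(19881, -31768), Rational(1, 2)) = Pow(-11887, Rational(1, 2)) = Mul(I, Pow(11887, Rational(1, 2))) ≈ Mul(109.03, I))
Mul(-1, n) = Mul(-1, Mul(I, Pow(11887, Rational(1, 2)))) = Mul(-1, I, Pow(11887, Rational(1, 2)))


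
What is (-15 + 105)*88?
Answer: 7920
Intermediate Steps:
(-15 + 105)*88 = 90*88 = 7920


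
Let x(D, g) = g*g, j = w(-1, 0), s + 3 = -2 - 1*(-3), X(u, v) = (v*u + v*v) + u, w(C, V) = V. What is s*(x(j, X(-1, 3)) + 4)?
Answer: -58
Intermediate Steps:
X(u, v) = u + v² + u*v (X(u, v) = (u*v + v²) + u = (v² + u*v) + u = u + v² + u*v)
s = -2 (s = -3 + (-2 - 1*(-3)) = -3 + (-2 + 3) = -3 + 1 = -2)
j = 0
x(D, g) = g²
s*(x(j, X(-1, 3)) + 4) = -2*((-1 + 3² - 1*3)² + 4) = -2*((-1 + 9 - 3)² + 4) = -2*(5² + 4) = -2*(25 + 4) = -2*29 = -58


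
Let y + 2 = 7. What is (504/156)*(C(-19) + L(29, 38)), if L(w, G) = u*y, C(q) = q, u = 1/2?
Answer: -693/13 ≈ -53.308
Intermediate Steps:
u = ½ ≈ 0.50000
y = 5 (y = -2 + 7 = 5)
L(w, G) = 5/2 (L(w, G) = (½)*5 = 5/2)
(504/156)*(C(-19) + L(29, 38)) = (504/156)*(-19 + 5/2) = (504*(1/156))*(-33/2) = (42/13)*(-33/2) = -693/13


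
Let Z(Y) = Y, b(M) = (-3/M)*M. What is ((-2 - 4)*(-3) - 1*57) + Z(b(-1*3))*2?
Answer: -45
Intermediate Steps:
b(M) = -3
((-2 - 4)*(-3) - 1*57) + Z(b(-1*3))*2 = ((-2 - 4)*(-3) - 1*57) - 3*2 = (-6*(-3) - 57) - 6 = (18 - 57) - 6 = -39 - 6 = -45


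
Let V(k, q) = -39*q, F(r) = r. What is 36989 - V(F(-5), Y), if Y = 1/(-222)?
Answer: 2737173/74 ≈ 36989.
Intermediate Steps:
Y = -1/222 ≈ -0.0045045
36989 - V(F(-5), Y) = 36989 - (-39)*(-1)/222 = 36989 - 1*13/74 = 36989 - 13/74 = 2737173/74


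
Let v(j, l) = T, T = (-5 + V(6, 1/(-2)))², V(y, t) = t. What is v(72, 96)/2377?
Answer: 121/9508 ≈ 0.012726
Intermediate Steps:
T = 121/4 (T = (-5 + 1/(-2))² = (-5 - ½)² = (-11/2)² = 121/4 ≈ 30.250)
v(j, l) = 121/4
v(72, 96)/2377 = (121/4)/2377 = (121/4)*(1/2377) = 121/9508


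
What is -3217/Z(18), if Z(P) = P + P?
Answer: -3217/36 ≈ -89.361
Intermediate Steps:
Z(P) = 2*P
-3217/Z(18) = -3217/(2*18) = -3217/36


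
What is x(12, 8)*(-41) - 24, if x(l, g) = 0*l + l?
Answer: -516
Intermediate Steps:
x(l, g) = l (x(l, g) = 0 + l = l)
x(12, 8)*(-41) - 24 = 12*(-41) - 24 = -492 - 24 = -516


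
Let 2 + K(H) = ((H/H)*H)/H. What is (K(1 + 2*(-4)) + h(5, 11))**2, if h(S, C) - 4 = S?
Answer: 64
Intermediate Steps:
h(S, C) = 4 + S
K(H) = -1 (K(H) = -2 + ((H/H)*H)/H = -2 + (1*H)/H = -2 + H/H = -2 + 1 = -1)
(K(1 + 2*(-4)) + h(5, 11))**2 = (-1 + (4 + 5))**2 = (-1 + 9)**2 = 8**2 = 64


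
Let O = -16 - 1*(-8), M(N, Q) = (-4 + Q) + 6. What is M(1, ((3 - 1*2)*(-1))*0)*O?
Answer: -16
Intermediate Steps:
M(N, Q) = 2 + Q
O = -8 (O = -16 + 8 = -8)
M(1, ((3 - 1*2)*(-1))*0)*O = (2 + ((3 - 1*2)*(-1))*0)*(-8) = (2 + ((3 - 2)*(-1))*0)*(-8) = (2 + (1*(-1))*0)*(-8) = (2 - 1*0)*(-8) = (2 + 0)*(-8) = 2*(-8) = -16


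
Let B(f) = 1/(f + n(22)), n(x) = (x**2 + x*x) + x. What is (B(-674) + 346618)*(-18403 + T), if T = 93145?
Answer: 4093293801219/158 ≈ 2.5907e+10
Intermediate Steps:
n(x) = x + 2*x**2 (n(x) = (x**2 + x**2) + x = 2*x**2 + x = x + 2*x**2)
B(f) = 1/(990 + f) (B(f) = 1/(f + 22*(1 + 2*22)) = 1/(f + 22*(1 + 44)) = 1/(f + 22*45) = 1/(f + 990) = 1/(990 + f))
(B(-674) + 346618)*(-18403 + T) = (1/(990 - 674) + 346618)*(-18403 + 93145) = (1/316 + 346618)*74742 = (109531289/316)*74742 = 4093293801219/158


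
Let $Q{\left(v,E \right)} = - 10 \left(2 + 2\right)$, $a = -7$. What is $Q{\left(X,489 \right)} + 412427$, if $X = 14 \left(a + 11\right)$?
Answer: $412387$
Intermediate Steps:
$X = 56$ ($X = 14 \left(-7 + 11\right) = 14 \cdot 4 = 56$)
$Q{\left(v,E \right)} = -40$ ($Q{\left(v,E \right)} = \left(-10\right) 4 = -40$)
$Q{\left(X,489 \right)} + 412427 = -40 + 412427 = 412387$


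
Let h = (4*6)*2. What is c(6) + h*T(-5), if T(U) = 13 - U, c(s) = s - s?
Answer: 864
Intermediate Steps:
c(s) = 0
h = 48 (h = 24*2 = 48)
c(6) + h*T(-5) = 0 + 48*(13 - 1*(-5)) = 0 + 48*(13 + 5) = 0 + 48*18 = 0 + 864 = 864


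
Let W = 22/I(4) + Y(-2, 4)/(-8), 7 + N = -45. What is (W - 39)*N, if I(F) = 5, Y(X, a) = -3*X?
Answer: 9191/5 ≈ 1838.2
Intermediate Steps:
N = -52 (N = -7 - 45 = -52)
W = 73/20 (W = 22/5 - 3*(-2)/(-8) = 22*(⅕) + 6*(-⅛) = 22/5 - ¾ = 73/20 ≈ 3.6500)
(W - 39)*N = (73/20 - 39)*(-52) = -707/20*(-52) = 9191/5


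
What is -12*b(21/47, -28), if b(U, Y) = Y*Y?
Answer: -9408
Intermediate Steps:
b(U, Y) = Y**2
-12*b(21/47, -28) = -12*(-28)**2 = -12*784 = -9408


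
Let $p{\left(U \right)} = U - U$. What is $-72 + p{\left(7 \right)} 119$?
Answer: $-72$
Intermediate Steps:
$p{\left(U \right)} = 0$
$-72 + p{\left(7 \right)} 119 = -72 + 0 \cdot 119 = -72 + 0 = -72$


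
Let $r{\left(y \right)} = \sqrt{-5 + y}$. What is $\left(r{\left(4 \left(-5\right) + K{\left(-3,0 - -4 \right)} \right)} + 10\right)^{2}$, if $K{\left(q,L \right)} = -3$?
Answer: $72 + 40 i \sqrt{7} \approx 72.0 + 105.83 i$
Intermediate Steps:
$\left(r{\left(4 \left(-5\right) + K{\left(-3,0 - -4 \right)} \right)} + 10\right)^{2} = \left(\sqrt{-5 + \left(4 \left(-5\right) - 3\right)} + 10\right)^{2} = \left(\sqrt{-5 - 23} + 10\right)^{2} = \left(\sqrt{-28} + 10\right)^{2} = \left(2 i \sqrt{7} + 10\right)^{2} = \left(10 + 2 i \sqrt{7}\right)^{2}$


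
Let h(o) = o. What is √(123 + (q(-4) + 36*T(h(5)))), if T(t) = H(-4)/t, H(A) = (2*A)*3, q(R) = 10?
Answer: I*√995/5 ≈ 6.3087*I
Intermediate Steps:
H(A) = 6*A
T(t) = -24/t (T(t) = (6*(-4))/t = -24/t)
√(123 + (q(-4) + 36*T(h(5)))) = √(123 + (10 + 36*(-24/5))) = √(123 + (10 - 864/5)) = √(123 - 814/5) = √(-199/5) = I*√995/5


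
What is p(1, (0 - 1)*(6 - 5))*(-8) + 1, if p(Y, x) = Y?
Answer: -7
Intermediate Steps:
p(1, (0 - 1)*(6 - 5))*(-8) + 1 = 1*(-8) + 1 = -8 + 1 = -7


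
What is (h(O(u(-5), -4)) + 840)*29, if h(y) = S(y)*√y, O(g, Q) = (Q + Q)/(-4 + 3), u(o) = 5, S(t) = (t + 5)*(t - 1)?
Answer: 24360 + 5278*√2 ≈ 31824.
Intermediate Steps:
S(t) = (-1 + t)*(5 + t) (S(t) = (5 + t)*(-1 + t) = (-1 + t)*(5 + t))
O(g, Q) = -2*Q (O(g, Q) = (2*Q)/(-1) = (2*Q)*(-1) = -2*Q)
h(y) = √y*(-5 + y² + 4*y) (h(y) = (-5 + y² + 4*y)*√y = √y*(-5 + y² + 4*y))
(h(O(u(-5), -4)) + 840)*29 = (√(-2*(-4))*(-5 + (-2*(-4))² + 4*(-2*(-4))) + 840)*29 = (√8*(-5 + 8² + 4*8) + 840)*29 = ((2*√2)*(-5 + 64 + 32) + 840)*29 = ((2*√2)*91 + 840)*29 = (182*√2 + 840)*29 = (840 + 182*√2)*29 = 24360 + 5278*√2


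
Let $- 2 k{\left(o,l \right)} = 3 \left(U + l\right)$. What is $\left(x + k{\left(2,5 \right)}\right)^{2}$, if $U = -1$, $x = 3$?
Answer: $9$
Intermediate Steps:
$k{\left(o,l \right)} = \frac{3}{2} - \frac{3 l}{2}$ ($k{\left(o,l \right)} = - \frac{3 \left(-1 + l\right)}{2} = - \frac{-3 + 3 l}{2} = \frac{3}{2} - \frac{3 l}{2}$)
$\left(x + k{\left(2,5 \right)}\right)^{2} = \left(3 + \left(\frac{3}{2} - \frac{15}{2}\right)\right)^{2} = \left(3 - 6\right)^{2} = \left(-3\right)^{2} = 9$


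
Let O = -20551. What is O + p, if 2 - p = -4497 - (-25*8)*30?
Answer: -22052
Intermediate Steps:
p = -1501 (p = 2 - (-4497 - (-25*8)*30) = 2 - (-4497 - (-200)*30) = 2 - (-4497 - 1*(-6000)) = 2 - (-4497 + 6000) = 2 - 1*1503 = 2 - 1503 = -1501)
O + p = -20551 - 1501 = -22052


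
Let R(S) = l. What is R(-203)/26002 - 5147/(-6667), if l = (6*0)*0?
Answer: 5147/6667 ≈ 0.77201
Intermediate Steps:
l = 0 (l = 0*0 = 0)
R(S) = 0
R(-203)/26002 - 5147/(-6667) = 0/26002 - 5147/(-6667) = 0*(1/26002) - 5147*(-1/6667) = 0 + 5147/6667 = 5147/6667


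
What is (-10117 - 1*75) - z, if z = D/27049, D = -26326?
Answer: -275657082/27049 ≈ -10191.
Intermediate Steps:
z = -26326/27049 ≈ -0.97327
(-10117 - 1*75) - z = (-10117 - 1*75) - 1*(-26326/27049) = (-10117 - 75) + 26326/27049 = -10192 + 26326/27049 = -275657082/27049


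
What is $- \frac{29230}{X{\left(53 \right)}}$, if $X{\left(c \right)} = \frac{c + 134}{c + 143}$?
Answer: $- \frac{5729080}{187} \approx -30637.0$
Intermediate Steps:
$X{\left(c \right)} = \frac{134 + c}{143 + c}$
$- \frac{29230}{X{\left(53 \right)}} = - \frac{29230}{\frac{1}{143 + 53} \left(134 + 53\right)} = - \frac{29230}{\frac{1}{196} \cdot 187} = - \frac{29230}{\frac{187}{196}} = \left(-29230\right) \frac{196}{187} = - \frac{5729080}{187}$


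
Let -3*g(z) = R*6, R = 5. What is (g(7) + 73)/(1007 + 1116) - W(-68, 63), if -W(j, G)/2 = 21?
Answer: 89229/2123 ≈ 42.030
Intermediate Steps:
W(j, G) = -42 (W(j, G) = -2*21 = -42)
g(z) = -10 (g(z) = -5*6/3 = -1/3*30 = -10)
(g(7) + 73)/(1007 + 1116) - W(-68, 63) = (-10 + 73)/(1007 + 1116) - 1*(-42) = 63/2123 + 42 = 89229/2123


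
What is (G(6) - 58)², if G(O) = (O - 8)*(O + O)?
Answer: 6724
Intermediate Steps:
G(O) = 2*O*(-8 + O) (G(O) = (-8 + O)*(2*O) = 2*O*(-8 + O))
(G(6) - 58)² = (2*6*(-8 + 6) - 58)² = (2*6*(-2) - 58)² = (-24 - 58)² = (-82)² = 6724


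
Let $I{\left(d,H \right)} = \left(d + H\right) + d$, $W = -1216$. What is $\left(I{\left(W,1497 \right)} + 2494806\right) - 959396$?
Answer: $1534475$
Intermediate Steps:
$I{\left(d,H \right)} = H + 2 d$ ($I{\left(d,H \right)} = \left(H + d\right) + d = H + 2 d$)
$\left(I{\left(W,1497 \right)} + 2494806\right) - 959396 = \left(\left(1497 + 2 \left(-1216\right)\right) + 2494806\right) - 959396 = \left(\left(1497 - 2432\right) + 2494806\right) - 959396 = \left(-935 + 2494806\right) - 959396 = 2493871 - 959396 = 1534475$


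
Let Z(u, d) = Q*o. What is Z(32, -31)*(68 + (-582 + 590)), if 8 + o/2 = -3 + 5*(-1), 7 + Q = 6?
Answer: 2432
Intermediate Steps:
Q = -1 (Q = -7 + 6 = -1)
o = -32 (o = -16 + 2*(-3 + 5*(-1)) = -16 + 2*(-3 - 5) = -16 + 2*(-8) = -16 - 16 = -32)
Z(u, d) = 32 (Z(u, d) = -1*(-32) = 32)
Z(32, -31)*(68 + (-582 + 590)) = 32*(68 + (-582 + 590)) = 32*(68 + 8) = 32*76 = 2432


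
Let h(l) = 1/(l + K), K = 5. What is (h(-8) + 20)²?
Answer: 3481/9 ≈ 386.78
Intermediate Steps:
h(l) = 1/(5 + l) (h(l) = 1/(l + 5) = 1/(5 + l))
(h(-8) + 20)² = (1/(5 - 8) + 20)² = (1/(-3) + 20)² = (-⅓ + 20)² = (59/3)² = 3481/9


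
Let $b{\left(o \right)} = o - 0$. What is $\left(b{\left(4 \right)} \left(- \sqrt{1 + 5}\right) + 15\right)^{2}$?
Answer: $321 - 120 \sqrt{6} \approx 27.061$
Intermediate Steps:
$b{\left(o \right)} = o$ ($b{\left(o \right)} = o + 0 = o$)
$\left(b{\left(4 \right)} \left(- \sqrt{1 + 5}\right) + 15\right)^{2} = \left(4 \left(- \sqrt{1 + 5}\right) + 15\right)^{2} = \left(4 \left(- \sqrt{6}\right) + 15\right)^{2} = \left(- 4 \sqrt{6} + 15\right)^{2} = \left(15 - 4 \sqrt{6}\right)^{2}$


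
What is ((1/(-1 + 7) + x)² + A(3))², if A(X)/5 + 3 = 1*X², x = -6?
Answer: 5313025/1296 ≈ 4099.6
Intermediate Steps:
A(X) = -15 + 5*X² (A(X) = -15 + 5*(1*X²) = -15 + 5*X²)
((1/(-1 + 7) + x)² + A(3))² = ((1/(-1 + 7) - 6)² + (-15 + 5*3²))² = ((1/6 - 6)² + (-15 + 5*9))² = ((⅙ - 6)² + (-15 + 45))² = ((-35/6)² + 30)² = (1225/36 + 30)² = (2305/36)² = 5313025/1296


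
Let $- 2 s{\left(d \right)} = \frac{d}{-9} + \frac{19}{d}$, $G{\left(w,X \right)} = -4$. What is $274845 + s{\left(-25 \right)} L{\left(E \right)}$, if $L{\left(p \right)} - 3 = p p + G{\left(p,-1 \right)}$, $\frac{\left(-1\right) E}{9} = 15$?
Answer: $\frac{57703277}{225} \approx 2.5646 \cdot 10^{5}$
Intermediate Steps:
$E = -135$ ($E = \left(-9\right) 15 = -135$)
$s{\left(d \right)} = - \frac{19}{2 d} + \frac{d}{18}$ ($s{\left(d \right)} = - \frac{\frac{d}{-9} + \frac{19}{d}}{2} = - \frac{d \left(- \frac{1}{9}\right) + \frac{19}{d}}{2} = - \frac{- \frac{d}{9} + \frac{19}{d}}{2} = - \frac{\frac{19}{d} - \frac{d}{9}}{2} = - \frac{19}{2 d} + \frac{d}{18}$)
$L{\left(p \right)} = -1 + p^{2}$ ($L{\left(p \right)} = 3 + \left(p p - 4\right) = 3 + \left(p^{2} - 4\right) = 3 + \left(-4 + p^{2}\right) = -1 + p^{2}$)
$274845 + s{\left(-25 \right)} L{\left(E \right)} = 274845 + \frac{-171 + \left(-25\right)^{2}}{18 \left(-25\right)} \left(-1 + \left(-135\right)^{2}\right) = 274845 + \frac{1}{18} \left(- \frac{1}{25}\right) \left(-171 + 625\right) \left(-1 + 18225\right) = 274845 + \frac{1}{18} \left(- \frac{1}{25}\right) 454 \cdot 18224 = 274845 - \frac{4136848}{225} = \frac{57703277}{225}$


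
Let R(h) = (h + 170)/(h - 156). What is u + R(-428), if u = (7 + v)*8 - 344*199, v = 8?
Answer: -19953983/292 ≈ -68336.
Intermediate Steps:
R(h) = (170 + h)/(-156 + h)
u = -68336 (u = (7 + 8)*8 - 344*199 = 15*8 - 68456 = 120 - 68456 = -68336)
u + R(-428) = -68336 + (170 - 428)/(-156 - 428) = -68336 - 258/(-584) = -68336 - 1/584*(-258) = -68336 + 129/292 = -19953983/292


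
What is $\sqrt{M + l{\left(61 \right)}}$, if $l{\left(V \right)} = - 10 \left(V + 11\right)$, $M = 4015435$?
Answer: $\sqrt{4014715} \approx 2003.7$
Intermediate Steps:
$l{\left(V \right)} = -110 - 10 V$ ($l{\left(V \right)} = - 10 \left(11 + V\right) = -110 - 10 V$)
$\sqrt{M + l{\left(61 \right)}} = \sqrt{4015435 - 720} = \sqrt{4014715}$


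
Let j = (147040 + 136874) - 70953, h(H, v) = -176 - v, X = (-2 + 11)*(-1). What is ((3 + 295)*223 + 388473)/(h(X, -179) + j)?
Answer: 454927/212964 ≈ 2.1362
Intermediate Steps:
X = -9 (X = 9*(-1) = -9)
j = 212961 (j = 283914 - 70953 = 212961)
((3 + 295)*223 + 388473)/(h(X, -179) + j) = ((3 + 295)*223 + 388473)/((-176 - 1*(-179)) + 212961) = (298*223 + 388473)/((-176 + 179) + 212961) = (66454 + 388473)/(3 + 212961) = 454927/212964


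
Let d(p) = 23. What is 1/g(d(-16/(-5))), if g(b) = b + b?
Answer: 1/46 ≈ 0.021739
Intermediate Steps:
g(b) = 2*b
1/g(d(-16/(-5))) = 1/(2*23) = 1/46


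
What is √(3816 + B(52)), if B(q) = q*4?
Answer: 2*√1006 ≈ 63.435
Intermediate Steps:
B(q) = 4*q
√(3816 + B(52)) = √(3816 + 4*52) = √(3816 + 208) = √4024 = 2*√1006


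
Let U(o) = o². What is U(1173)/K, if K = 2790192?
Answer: 458643/930064 ≈ 0.49313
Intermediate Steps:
U(1173)/K = 1173²/2790192 = 1375929*(1/2790192) = 458643/930064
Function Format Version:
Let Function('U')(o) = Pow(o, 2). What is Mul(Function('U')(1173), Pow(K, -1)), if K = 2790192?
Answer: Rational(458643, 930064) ≈ 0.49313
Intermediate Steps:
Mul(Function('U')(1173), Pow(K, -1)) = Mul(Pow(1173, 2), Pow(2790192, -1)) = Mul(1375929, Rational(1, 2790192)) = Rational(458643, 930064)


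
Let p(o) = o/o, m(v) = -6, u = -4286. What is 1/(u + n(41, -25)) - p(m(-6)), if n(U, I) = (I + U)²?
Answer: -4031/4030 ≈ -1.0002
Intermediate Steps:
p(o) = 1
1/(u + n(41, -25)) - p(m(-6)) = 1/(-4286 + (-25 + 41)²) - 1*1 = 1/(-4286 + 16²) - 1 = 1/(-4286 + 256) - 1 = 1/(-4030) - 1 = -1/4030 - 1 = -4031/4030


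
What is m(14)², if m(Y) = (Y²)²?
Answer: 1475789056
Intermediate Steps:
m(Y) = Y⁴
m(14)² = (14⁴)² = 38416² = 1475789056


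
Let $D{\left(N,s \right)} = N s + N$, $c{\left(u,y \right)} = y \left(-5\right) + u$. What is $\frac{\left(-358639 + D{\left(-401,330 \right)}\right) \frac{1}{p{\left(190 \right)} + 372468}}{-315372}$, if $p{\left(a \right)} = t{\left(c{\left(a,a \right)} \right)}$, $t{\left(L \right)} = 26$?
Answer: $\frac{81895}{19579029628} \approx 4.1828 \cdot 10^{-6}$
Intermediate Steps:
$c{\left(u,y \right)} = u - 5 y$ ($c{\left(u,y \right)} = - 5 y + u = u - 5 y$)
$p{\left(a \right)} = 26$
$D{\left(N,s \right)} = N + N s$
$\frac{\left(-358639 + D{\left(-401,330 \right)}\right) \frac{1}{p{\left(190 \right)} + 372468}}{-315372} = \frac{\left(-358639 - 401 \left(1 + 330\right)\right) \frac{1}{26 + 372468}}{-315372} = \frac{-358639 - 132731}{372494} \left(- \frac{1}{315372}\right) = \left(-358639 - 132731\right) \frac{1}{372494} \left(- \frac{1}{315372}\right) = \left(-491370\right) \frac{1}{372494} \left(- \frac{1}{315372}\right) = \left(- \frac{245685}{186247}\right) \left(- \frac{1}{315372}\right) = \frac{81895}{19579029628}$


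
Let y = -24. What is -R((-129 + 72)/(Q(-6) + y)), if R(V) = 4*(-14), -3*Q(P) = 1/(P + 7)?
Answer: 56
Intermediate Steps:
Q(P) = -1/(3*(7 + P)) (Q(P) = -1/(3*(P + 7)) = -1/(3*(7 + P)))
R(V) = -56
-R((-129 + 72)/(Q(-6) + y)) = -1*(-56) = 56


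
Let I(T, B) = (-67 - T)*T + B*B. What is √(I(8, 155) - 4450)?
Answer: 5*√759 ≈ 137.75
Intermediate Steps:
I(T, B) = B² + T*(-67 - T) (I(T, B) = T*(-67 - T) + B² = B² + T*(-67 - T))
√(I(8, 155) - 4450) = √((155² - 1*8² - 67*8) - 4450) = √((24025 - 1*64 - 536) - 4450) = √((24025 - 64 - 536) - 4450) = √(23425 - 4450) = √18975 = 5*√759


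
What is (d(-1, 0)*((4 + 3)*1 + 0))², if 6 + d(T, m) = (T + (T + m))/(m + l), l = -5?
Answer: 38416/25 ≈ 1536.6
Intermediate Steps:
d(T, m) = -6 + (m + 2*T)/(-5 + m) (d(T, m) = -6 + (T + (T + m))/(m - 5) = -6 + (m + 2*T)/(-5 + m))
(d(-1, 0)*((4 + 3)*1 + 0))² = (((30 - 5*0 + 2*(-1))/(-5 + 0))*((4 + 3)*1 + 0))² = (((30 + 0 - 2)/(-5))*(7*1 + 0))² = ((-⅕*28)*(7 + 0))² = (-28/5*7)² = (-196/5)² = 38416/25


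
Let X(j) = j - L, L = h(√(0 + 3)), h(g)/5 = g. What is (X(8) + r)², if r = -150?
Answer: 20239 + 1420*√3 ≈ 22699.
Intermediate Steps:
h(g) = 5*g
L = 5*√3 (L = 5*√(0 + 3) = 5*√3 ≈ 8.6602)
X(j) = j - 5*√3
(X(8) + r)² = ((8 - 5*√3) - 150)² = (-142 - 5*√3)²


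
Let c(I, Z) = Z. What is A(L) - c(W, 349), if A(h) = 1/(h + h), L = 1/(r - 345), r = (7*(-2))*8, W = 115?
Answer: -1155/2 ≈ -577.50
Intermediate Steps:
r = -112 (r = -14*8 = -112)
L = -1/457 (L = 1/(-112 - 345) = 1/(-457) = -1/457 ≈ -0.0021882)
A(h) = 1/(2*h)
A(L) - c(W, 349) = 1/(2*(-1/457)) - 1*349 = (½)*(-457) - 349 = -457/2 - 349 = -1155/2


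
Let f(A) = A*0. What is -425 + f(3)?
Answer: -425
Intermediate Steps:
f(A) = 0
-425 + f(3) = -425 + 0 = -425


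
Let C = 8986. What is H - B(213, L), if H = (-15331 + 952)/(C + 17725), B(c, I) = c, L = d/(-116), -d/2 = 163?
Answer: -5703822/26711 ≈ -213.54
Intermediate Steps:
d = -326 (d = -2*163 = -326)
L = 163/58 (L = -326/(-116) = -326*(-1/116) = 163/58 ≈ 2.8103)
H = -14379/26711 (H = (-15331 + 952)/(8986 + 17725) = -14379/26711 ≈ -0.53832)
H - B(213, L) = -14379/26711 - 1*213 = -14379/26711 - 213 = -5703822/26711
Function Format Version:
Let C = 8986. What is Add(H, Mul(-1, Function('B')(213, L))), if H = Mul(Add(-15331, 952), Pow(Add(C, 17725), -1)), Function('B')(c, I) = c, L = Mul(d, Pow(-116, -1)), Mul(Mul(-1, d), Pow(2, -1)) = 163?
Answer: Rational(-5703822, 26711) ≈ -213.54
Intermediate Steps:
d = -326 (d = Mul(-2, 163) = -326)
L = Rational(163, 58) (L = Mul(-326, Pow(-116, -1)) = Mul(-326, Rational(-1, 116)) = Rational(163, 58) ≈ 2.8103)
H = Rational(-14379, 26711) (H = Mul(Add(-15331, 952), Pow(Add(8986, 17725), -1)) = Mul(-14379, Pow(26711, -1)) = Mul(-14379, Rational(1, 26711)) = Rational(-14379, 26711) ≈ -0.53832)
Add(H, Mul(-1, Function('B')(213, L))) = Add(Rational(-14379, 26711), Mul(-1, 213)) = Add(Rational(-14379, 26711), -213) = Rational(-5703822, 26711)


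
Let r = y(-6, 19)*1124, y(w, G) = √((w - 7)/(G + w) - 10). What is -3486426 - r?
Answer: -3486426 - 1124*I*√11 ≈ -3.4864e+6 - 3727.9*I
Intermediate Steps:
y(w, G) = √(-10 + (-7 + w)/(G + w)) (y(w, G) = √((-7 + w)/(G + w) - 10) = √(-10 + (-7 + w)/(G + w)))
r = 1124*I*√11 (r = √((-7 - 10*19 - 9*(-6))/(19 - 6))*1124 = √((-7 - 190 + 54)/13)*1124 = √((1/13)*(-143))*1124 = √(-11)*1124 = (I*√11)*1124 = 1124*I*√11 ≈ 3727.9*I)
-3486426 - r = -3486426 - 1124*I*√11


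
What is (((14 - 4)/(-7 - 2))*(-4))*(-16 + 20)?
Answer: 160/9 ≈ 17.778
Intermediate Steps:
(((14 - 4)/(-7 - 2))*(-4))*(-16 + 20) = ((10/(-9))*(-4))*4 = ((10*(-⅑))*(-4))*4 = -10/9*(-4)*4 = (40/9)*4 = 160/9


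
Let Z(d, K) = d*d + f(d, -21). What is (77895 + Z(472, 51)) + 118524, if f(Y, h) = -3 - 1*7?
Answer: 419193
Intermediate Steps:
f(Y, h) = -10 (f(Y, h) = -3 - 7 = -10)
Z(d, K) = -10 + d² (Z(d, K) = d*d - 10 = d² - 10 = -10 + d²)
(77895 + Z(472, 51)) + 118524 = (77895 + (-10 + 472²)) + 118524 = (77895 + (-10 + 222784)) + 118524 = (77895 + 222774) + 118524 = 300669 + 118524 = 419193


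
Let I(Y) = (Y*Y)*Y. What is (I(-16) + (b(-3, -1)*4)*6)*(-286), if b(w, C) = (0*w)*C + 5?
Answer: 1137136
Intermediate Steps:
b(w, C) = 5 (b(w, C) = 0*C + 5 = 0 + 5 = 5)
I(Y) = Y**3 (I(Y) = Y**2*Y = Y**3)
(I(-16) + (b(-3, -1)*4)*6)*(-286) = ((-16)**3 + (5*4)*6)*(-286) = (-4096 + 20*6)*(-286) = (-4096 + 120)*(-286) = -3976*(-286) = 1137136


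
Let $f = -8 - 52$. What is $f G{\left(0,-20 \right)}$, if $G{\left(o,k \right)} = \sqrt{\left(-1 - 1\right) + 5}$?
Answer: $- 60 \sqrt{3} \approx -103.92$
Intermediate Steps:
$G{\left(o,k \right)} = \sqrt{3}$ ($G{\left(o,k \right)} = \sqrt{\left(-1 - 1\right) + 5} = \sqrt{-2 + 5} = \sqrt{3}$)
$f = -60$
$f G{\left(0,-20 \right)} = - 60 \sqrt{3}$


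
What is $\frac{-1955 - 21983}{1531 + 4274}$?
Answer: $- \frac{23938}{5805} \approx -4.1237$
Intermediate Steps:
$\frac{-1955 - 21983}{1531 + 4274} = - \frac{23938}{5805}$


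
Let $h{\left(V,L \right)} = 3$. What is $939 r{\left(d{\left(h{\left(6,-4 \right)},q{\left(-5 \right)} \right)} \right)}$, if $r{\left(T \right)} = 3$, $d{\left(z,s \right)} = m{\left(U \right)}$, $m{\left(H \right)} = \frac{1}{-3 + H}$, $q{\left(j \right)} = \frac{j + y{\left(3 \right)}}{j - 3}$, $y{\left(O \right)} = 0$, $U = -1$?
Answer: $2817$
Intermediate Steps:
$q{\left(j \right)} = \frac{j}{-3 + j}$ ($q{\left(j \right)} = \frac{j + 0}{j - 3} = \frac{j}{-3 + j}$)
$d{\left(z,s \right)} = - \frac{1}{4}$ ($d{\left(z,s \right)} = \frac{1}{-3 - 1} = \frac{1}{-4} = - \frac{1}{4}$)
$939 r{\left(d{\left(h{\left(6,-4 \right)},q{\left(-5 \right)} \right)} \right)} = 939 \cdot 3 = 2817$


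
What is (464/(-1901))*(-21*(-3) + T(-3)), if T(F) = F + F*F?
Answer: -32016/1901 ≈ -16.842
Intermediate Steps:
T(F) = F + F²
(464/(-1901))*(-21*(-3) + T(-3)) = (464/(-1901))*(-21*(-3) - 3*(1 - 3)) = (464*(-1/1901))*(63 - 3*(-2)) = -464*(63 + 6)/1901 = -464/1901*69 = -32016/1901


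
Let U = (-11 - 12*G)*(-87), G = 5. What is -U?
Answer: -6177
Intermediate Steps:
U = 6177 (U = (-11 - 12*5)*(-87) = (-11 - 60)*(-87) = -71*(-87) = 6177)
-U = -1*6177 = -6177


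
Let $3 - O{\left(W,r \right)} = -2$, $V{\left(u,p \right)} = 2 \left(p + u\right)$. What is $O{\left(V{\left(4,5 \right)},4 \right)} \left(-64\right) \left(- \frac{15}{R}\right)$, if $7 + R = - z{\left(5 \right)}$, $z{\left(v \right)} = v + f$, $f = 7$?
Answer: $- \frac{4800}{19} \approx -252.63$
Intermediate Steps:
$V{\left(u,p \right)} = 2 p + 2 u$
$z{\left(v \right)} = 7 + v$ ($z{\left(v \right)} = v + 7 = 7 + v$)
$O{\left(W,r \right)} = 5$ ($O{\left(W,r \right)} = 3 - -2 = 3 + 2 = 5$)
$R = -19$ ($R = -7 - \left(7 + 5\right) = -7 - 12 = -19$)
$O{\left(V{\left(4,5 \right)},4 \right)} \left(-64\right) \left(- \frac{15}{R}\right) = 5 \left(-64\right) \left(- \frac{15}{-19}\right) = - 320 \left(\left(-15\right) \left(- \frac{1}{19}\right)\right) = \left(-320\right) \frac{15}{19} = - \frac{4800}{19}$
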